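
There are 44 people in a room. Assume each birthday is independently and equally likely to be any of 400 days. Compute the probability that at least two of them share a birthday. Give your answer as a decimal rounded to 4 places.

0.9142

It's easier to compute the probability that all 44 are distinct.
P(all distinct) = 400/400 · 399/400 · ··· · 357/400 ≈ 0.0858.
So the probability of at least one match is 1 − 0.0858 = 0.9142.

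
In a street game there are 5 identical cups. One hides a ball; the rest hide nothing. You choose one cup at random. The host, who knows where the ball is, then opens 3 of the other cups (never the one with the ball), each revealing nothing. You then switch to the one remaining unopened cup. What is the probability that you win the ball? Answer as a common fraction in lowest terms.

Your original cup holds the ball with probability 1/5, so the other 4 collectively hold it with probability 4/5.
The host can always find 3 empty cups to open, so the reveals don't change that 4/5; it is now spread over the 1 remaining unopened cup.
P(win by switching) = (4/5) · (1/1) = 4/5.

4/5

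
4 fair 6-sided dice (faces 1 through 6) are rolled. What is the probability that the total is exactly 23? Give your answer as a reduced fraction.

There are 6^4 = 1296 equally likely outcomes.
The number of ordered 4-tuples from {1,…,6} summing to 23 is 4.
P(sum = 23) = 4/1296 = 1/324.

1/324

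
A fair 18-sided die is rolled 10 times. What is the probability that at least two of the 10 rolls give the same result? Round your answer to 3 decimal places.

0.956

P(all 10 different) = 18/18 · 17/18 · ··· · 9/18 ≈ 0.044.
P(at least two equal) = 1 − 0.044 = 0.956.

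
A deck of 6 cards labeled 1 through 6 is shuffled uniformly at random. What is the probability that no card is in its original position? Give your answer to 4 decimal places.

This is the derangement probability: permutations of 6 with no fixed point.
D(6) = 6! · (1 − 1/1! + 1/2! − ··· + (−1)^6/6!) = 265.
P = 265/720 = 53/144 ≈ 0.3681.

0.3681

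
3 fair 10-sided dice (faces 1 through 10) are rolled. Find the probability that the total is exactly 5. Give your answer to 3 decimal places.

There are 10^3 = 1000 equally likely outcomes.
The number of ordered 3-tuples from {1,…,10} summing to 5 is 6.
P(sum = 5) = 6/1000 = 3/500 ≈ 0.006.

0.006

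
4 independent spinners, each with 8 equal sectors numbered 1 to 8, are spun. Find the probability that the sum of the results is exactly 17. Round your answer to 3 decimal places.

There are 8^4 = 4096 equally likely outcomes.
The number of ordered 4-tuples from {1,…,8} summing to 17 is 336.
P(sum = 17) = 336/4096 = 21/256 ≈ 0.082.

0.082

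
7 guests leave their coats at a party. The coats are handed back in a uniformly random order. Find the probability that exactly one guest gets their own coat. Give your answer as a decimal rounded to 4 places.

0.3681

Choose which one is fixed: C(7,1) = 7 ways.
The remaining 6 must have no fixed point: D(6) = 265.
P = 7·265/5040 = 53/144 ≈ 0.3681.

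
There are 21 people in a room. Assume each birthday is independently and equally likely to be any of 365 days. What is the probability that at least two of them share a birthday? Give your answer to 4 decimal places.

It's easier to compute the probability that all 21 are distinct.
P(all distinct) = 365/365 · 364/365 · ··· · 345/365 ≈ 0.5563.
So the probability of at least one match is 1 − 0.5563 = 0.4437.

0.4437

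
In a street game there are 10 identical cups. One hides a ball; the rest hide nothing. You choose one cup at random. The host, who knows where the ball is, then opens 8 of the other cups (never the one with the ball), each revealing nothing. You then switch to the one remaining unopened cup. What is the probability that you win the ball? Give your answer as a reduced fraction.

Your original cup holds the ball with probability 1/10, so the other 9 collectively hold it with probability 9/10.
The host can always find 8 empty cups to open, so the reveals don't change that 9/10; it is now spread over the 1 remaining unopened cup.
P(win by switching) = (9/10) · (1/1) = 9/10.

9/10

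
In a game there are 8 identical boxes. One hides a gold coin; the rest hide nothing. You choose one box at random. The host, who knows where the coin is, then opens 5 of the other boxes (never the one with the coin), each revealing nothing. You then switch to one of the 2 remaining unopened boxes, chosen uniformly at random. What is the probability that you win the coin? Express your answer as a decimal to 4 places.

0.4375

Your original box holds the coin with probability 1/8, so the other 7 collectively hold it with probability 7/8.
The host can always find 5 empty boxes to open, so the reveals don't change that 7/8; it is now spread over the 2 remaining unopened boxes.
P(win by switching) = (7/8) · (1/2) = 7/16 ≈ 0.4375.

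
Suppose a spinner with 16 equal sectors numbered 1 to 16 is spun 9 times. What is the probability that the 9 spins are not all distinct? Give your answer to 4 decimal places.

P(all 9 different) = 16/16 · 15/16 · ··· · 8/16 ≈ 0.0604.
P(at least two equal) = 1 − 0.0604 = 0.9396.

0.9396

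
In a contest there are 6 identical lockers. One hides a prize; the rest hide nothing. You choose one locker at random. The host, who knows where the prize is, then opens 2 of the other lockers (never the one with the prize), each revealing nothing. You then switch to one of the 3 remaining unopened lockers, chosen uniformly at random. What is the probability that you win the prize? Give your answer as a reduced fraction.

5/18

Your original locker holds the prize with probability 1/6, so the other 5 collectively hold it with probability 5/6.
The host can always find 2 empty lockers to open, so the reveals don't change that 5/6; it is now spread over the 3 remaining unopened lockers.
P(win by switching) = (5/6) · (1/3) = 5/18.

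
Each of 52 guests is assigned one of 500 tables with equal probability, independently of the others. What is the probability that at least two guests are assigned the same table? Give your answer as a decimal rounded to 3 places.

0.936

It's easier to compute the probability that all 52 are distinct.
P(all distinct) = 500/500 · 499/500 · ··· · 449/500 ≈ 0.064.
So the probability of at least one match is 1 − 0.064 = 0.936.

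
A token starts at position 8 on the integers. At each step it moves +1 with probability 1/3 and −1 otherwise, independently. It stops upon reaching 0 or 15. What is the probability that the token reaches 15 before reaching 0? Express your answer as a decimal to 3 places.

0.008

Let r = q/p = (2/3)/(1/3) = 2. The recurrence P(i) = p·P(i+1) + q·P(i−1) with P(0)=0, P(15)=1 gives P(i) = (1 − r^i)/(1 − r^15).
P(8) = (1 − (2)^8) / (1 − (2)^15) = 255/32767 ≈ 0.008.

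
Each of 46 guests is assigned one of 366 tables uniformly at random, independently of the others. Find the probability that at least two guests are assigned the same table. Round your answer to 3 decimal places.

0.948

It's easier to compute the probability that all 46 are distinct.
P(all distinct) = 366/366 · 365/366 · ··· · 321/366 ≈ 0.052.
So the probability of at least one match is 1 − 0.052 = 0.948.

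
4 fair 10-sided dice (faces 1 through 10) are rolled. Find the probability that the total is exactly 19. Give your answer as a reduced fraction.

There are 10^4 = 10000 equally likely outcomes.
The number of ordered 4-tuples from {1,…,10} summing to 19 is 592.
P(sum = 19) = 592/10000 = 37/625.

37/625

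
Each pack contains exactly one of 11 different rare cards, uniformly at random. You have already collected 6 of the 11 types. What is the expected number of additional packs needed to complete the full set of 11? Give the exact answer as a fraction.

1507/60

Starting from 6 distinct types, each trial gives a new one with probability (11−i)/11 when i types are held, so the wait for the next new type is 11/(11−i).
E = 11/5 + 11/4 + 11/3 + 11/2 + 11/1 = 1507/60.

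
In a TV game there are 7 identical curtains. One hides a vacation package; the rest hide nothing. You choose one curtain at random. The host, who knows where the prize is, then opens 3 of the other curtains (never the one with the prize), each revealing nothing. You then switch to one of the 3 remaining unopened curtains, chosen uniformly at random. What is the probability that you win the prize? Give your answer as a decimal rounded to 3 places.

0.286

Your original curtain holds the prize with probability 1/7, so the other 6 collectively hold it with probability 6/7.
The host can always find 3 empty curtains to open, so the reveals don't change that 6/7; it is now spread over the 3 remaining unopened curtains.
P(win by switching) = (6/7) · (1/3) = 2/7 ≈ 0.286.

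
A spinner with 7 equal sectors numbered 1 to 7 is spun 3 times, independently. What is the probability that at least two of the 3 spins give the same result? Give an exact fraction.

19/49

P(all 3 different) = 7/7 · 6/7 · ··· · 5/7 = 30/49.
P(at least two equal) = 1 − 30/49 = 19/49.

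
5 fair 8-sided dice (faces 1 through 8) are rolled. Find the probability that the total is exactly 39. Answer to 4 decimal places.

There are 8^5 = 32768 equally likely outcomes.
The number of ordered 5-tuples from {1,…,8} summing to 39 is 5.
P(sum = 39) = 5/32768 ≈ 0.0002.

0.0002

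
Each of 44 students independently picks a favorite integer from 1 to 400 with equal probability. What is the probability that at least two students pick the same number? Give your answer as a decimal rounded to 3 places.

It's easier to compute the probability that all 44 are distinct.
P(all distinct) = 400/400 · 399/400 · ··· · 357/400 ≈ 0.086.
So the probability of at least one match is 1 − 0.086 = 0.914.

0.914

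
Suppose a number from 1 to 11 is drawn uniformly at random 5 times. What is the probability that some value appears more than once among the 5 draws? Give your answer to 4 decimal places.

0.6558

P(all 5 different) = 11/11 · 10/11 · ··· · 7/11 ≈ 0.3442.
P(at least two equal) = 1 − 0.3442 = 0.6558.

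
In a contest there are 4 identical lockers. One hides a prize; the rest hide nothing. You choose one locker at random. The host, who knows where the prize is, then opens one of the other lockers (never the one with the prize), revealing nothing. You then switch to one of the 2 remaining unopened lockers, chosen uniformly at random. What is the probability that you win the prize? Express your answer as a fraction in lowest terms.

3/8

Your original locker holds the prize with probability 1/4, so the other 3 collectively hold it with probability 3/4.
The host can always find an empty locker to open, so this doesn't change that 3/4; it is now spread over the 2 remaining unopened lockers.
P(win by switching) = (3/4) · (1/2) = 3/8.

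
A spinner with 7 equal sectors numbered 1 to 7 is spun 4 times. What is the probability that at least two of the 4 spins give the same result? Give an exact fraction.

P(all 4 different) = 7/7 · 6/7 · ··· · 4/7 = 120/343.
P(at least two equal) = 1 − 120/343 = 223/343.

223/343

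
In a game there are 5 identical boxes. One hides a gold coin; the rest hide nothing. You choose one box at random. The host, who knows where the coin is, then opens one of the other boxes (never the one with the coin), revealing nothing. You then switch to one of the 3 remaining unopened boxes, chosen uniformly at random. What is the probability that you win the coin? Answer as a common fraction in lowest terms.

Your original box holds the coin with probability 1/5, so the other 4 collectively hold it with probability 4/5.
The host can always find an empty box to open, so this doesn't change that 4/5; it is now spread over the 3 remaining unopened boxes.
P(win by switching) = (4/5) · (1/3) = 4/15.

4/15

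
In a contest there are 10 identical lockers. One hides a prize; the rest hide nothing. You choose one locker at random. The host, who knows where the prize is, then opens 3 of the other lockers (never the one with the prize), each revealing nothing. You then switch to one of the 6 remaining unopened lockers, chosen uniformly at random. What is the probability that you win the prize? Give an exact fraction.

Your original locker holds the prize with probability 1/10, so the other 9 collectively hold it with probability 9/10.
The host can always find 3 empty lockers to open, so the reveals don't change that 9/10; it is now spread over the 6 remaining unopened lockers.
P(win by switching) = (9/10) · (1/6) = 3/20.

3/20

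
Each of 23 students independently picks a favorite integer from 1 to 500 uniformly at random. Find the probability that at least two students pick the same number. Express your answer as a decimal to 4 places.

0.4018

It's easier to compute the probability that all 23 are distinct.
P(all distinct) = 500/500 · 499/500 · ··· · 478/500 ≈ 0.5982.
So the probability of at least one match is 1 − 0.5982 = 0.4018.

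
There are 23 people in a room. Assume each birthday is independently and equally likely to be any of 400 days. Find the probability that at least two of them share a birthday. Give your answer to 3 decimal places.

It's easier to compute the probability that all 23 are distinct.
P(all distinct) = 400/400 · 399/400 · ··· · 378/400 ≈ 0.525.
So the probability of at least one match is 1 − 0.525 = 0.475.

0.475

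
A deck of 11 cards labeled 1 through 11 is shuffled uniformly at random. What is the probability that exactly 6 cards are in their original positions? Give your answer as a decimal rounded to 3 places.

0.001

Choose which 6 of the 11 are fixed: C(11,6) = 462 ways.
The remaining 5 must have no fixed point: D(5) = 44.
P = 462·44/39916800 = 11/21600 ≈ 0.001.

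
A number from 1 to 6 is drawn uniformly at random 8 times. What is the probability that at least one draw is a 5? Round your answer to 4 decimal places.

P(no draw is a 5) = (5/6)^8 ≈ 0.2326.
P(at least one) = 1 − 0.2326 = 0.7674.

0.7674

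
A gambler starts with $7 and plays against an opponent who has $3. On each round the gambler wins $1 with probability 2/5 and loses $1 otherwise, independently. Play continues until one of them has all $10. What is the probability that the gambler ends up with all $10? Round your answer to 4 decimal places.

Let r = q/p = (3/5)/(2/5) = 3/2. The recurrence P(i) = p·P(i+1) + q·P(i−1) with P(0)=0, P(10)=1 gives P(i) = (1 − r^i)/(1 − r^10).
P(7) = (1 − (3/2)^7) / (1 − (3/2)^10) = 16472/58025 ≈ 0.2839.

0.2839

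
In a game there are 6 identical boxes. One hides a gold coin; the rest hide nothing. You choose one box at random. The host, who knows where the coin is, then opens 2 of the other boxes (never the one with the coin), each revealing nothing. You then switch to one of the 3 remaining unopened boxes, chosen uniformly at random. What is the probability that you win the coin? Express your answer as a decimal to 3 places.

0.278

Your original box holds the coin with probability 1/6, so the other 5 collectively hold it with probability 5/6.
The host can always find 2 empty boxes to open, so the reveals don't change that 5/6; it is now spread over the 3 remaining unopened boxes.
P(win by switching) = (5/6) · (1/3) = 5/18 ≈ 0.278.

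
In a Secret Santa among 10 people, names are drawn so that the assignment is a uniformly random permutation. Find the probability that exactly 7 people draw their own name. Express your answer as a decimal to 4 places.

0.0001

Choose which 7 of the 10 are fixed: C(10,7) = 120 ways.
The remaining 3 must have no fixed point: D(3) = 2.
P = 120·2/3628800 = 1/15120 ≈ 0.0001.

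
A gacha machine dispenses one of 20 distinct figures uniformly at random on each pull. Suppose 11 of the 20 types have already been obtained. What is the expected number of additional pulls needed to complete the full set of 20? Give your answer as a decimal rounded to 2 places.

Starting from 11 distinct types, each trial gives a new one with probability (20−i)/20 when i types are held, so the wait for the next new type is 20/(20−i).
E = 20/9 + 20/8 + 20/7 + 20/6 + 20/5 + 20/4 + 20/3 + 20/2 + 20/1 = 7129/126 ≈ 56.58.

56.58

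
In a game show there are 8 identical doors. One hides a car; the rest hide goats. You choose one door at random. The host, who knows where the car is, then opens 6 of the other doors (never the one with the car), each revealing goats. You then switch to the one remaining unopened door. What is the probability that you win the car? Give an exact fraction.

7/8

Your original door holds the car with probability 1/8, so the other 7 collectively hold it with probability 7/8.
The host can always find 6 empty doors to open, so the reveals don't change that 7/8; it is now spread over the 1 remaining unopened door.
P(win by switching) = (7/8) · (1/1) = 7/8.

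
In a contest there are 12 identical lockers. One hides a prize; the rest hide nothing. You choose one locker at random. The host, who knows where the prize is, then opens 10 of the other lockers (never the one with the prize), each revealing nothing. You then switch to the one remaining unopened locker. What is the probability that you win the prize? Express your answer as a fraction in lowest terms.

11/12

Your original locker holds the prize with probability 1/12, so the other 11 collectively hold it with probability 11/12.
The host can always find 10 empty lockers to open, so the reveals don't change that 11/12; it is now spread over the 1 remaining unopened locker.
P(win by switching) = (11/12) · (1/1) = 11/12.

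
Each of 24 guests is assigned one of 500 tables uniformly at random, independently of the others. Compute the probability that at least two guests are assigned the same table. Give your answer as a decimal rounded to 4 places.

0.4293

It's easier to compute the probability that all 24 are distinct.
P(all distinct) = 500/500 · 499/500 · ··· · 477/500 ≈ 0.5707.
So the probability of at least one match is 1 − 0.5707 = 0.4293.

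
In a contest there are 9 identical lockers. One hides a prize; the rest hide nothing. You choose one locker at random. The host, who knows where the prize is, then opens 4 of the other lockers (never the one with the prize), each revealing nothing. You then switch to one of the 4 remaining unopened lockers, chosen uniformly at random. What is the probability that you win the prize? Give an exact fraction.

Your original locker holds the prize with probability 1/9, so the other 8 collectively hold it with probability 8/9.
The host can always find 4 empty lockers to open, so the reveals don't change that 8/9; it is now spread over the 4 remaining unopened lockers.
P(win by switching) = (8/9) · (1/4) = 2/9.

2/9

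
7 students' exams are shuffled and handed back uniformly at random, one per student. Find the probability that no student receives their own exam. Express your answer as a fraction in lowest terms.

103/280

This is the derangement probability: permutations of 7 with no fixed point.
D(7) = 7! · (1 − 1/1! + 1/2! − ··· + (−1)^7/7!) = 1854.
P = 1854/5040 = 103/280.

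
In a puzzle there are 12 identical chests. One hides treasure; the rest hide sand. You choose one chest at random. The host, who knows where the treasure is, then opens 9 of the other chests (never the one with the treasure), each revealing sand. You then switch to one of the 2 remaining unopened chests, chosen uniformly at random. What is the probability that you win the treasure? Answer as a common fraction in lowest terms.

11/24

Your original chest holds the treasure with probability 1/12, so the other 11 collectively hold it with probability 11/12.
The host can always find 9 empty chests to open, so the reveals don't change that 11/12; it is now spread over the 2 remaining unopened chests.
P(win by switching) = (11/12) · (1/2) = 11/24.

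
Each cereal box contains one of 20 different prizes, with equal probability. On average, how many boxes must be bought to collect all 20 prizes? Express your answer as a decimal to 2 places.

71.95

After i distinct types are collected, each trial gives a new one with probability (20−i)/20, so the expected wait for the next new type is 20/(20−i).
E = 20/20 + 20/19 + 20/18 + 20/17 + 20/16 + 20/15 + 20/14 + 20/13 + 20/12 + 20/11 + 20/10 + 20/9 + 20/8 + 20/7 + 20/6 + 20/5 + 20/4 + 20/3 + 20/2 + 20/1 = 279175675/3879876 ≈ 71.95.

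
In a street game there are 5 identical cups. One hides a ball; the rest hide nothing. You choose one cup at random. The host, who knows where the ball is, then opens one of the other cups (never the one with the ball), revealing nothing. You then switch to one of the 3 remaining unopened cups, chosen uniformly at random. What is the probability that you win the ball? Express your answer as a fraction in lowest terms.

Your original cup holds the ball with probability 1/5, so the other 4 collectively hold it with probability 4/5.
The host can always find an empty cup to open, so this doesn't change that 4/5; it is now spread over the 3 remaining unopened cups.
P(win by switching) = (4/5) · (1/3) = 4/15.

4/15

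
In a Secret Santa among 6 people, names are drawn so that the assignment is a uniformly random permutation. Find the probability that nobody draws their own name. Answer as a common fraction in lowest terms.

53/144

This is the derangement probability: permutations of 6 with no fixed point.
D(6) = 6! · (1 − 1/1! + 1/2! − ··· + (−1)^6/6!) = 265.
P = 265/720 = 53/144.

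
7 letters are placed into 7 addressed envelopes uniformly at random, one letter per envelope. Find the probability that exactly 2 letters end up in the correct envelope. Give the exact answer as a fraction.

Choose which 2 of the 7 are fixed: C(7,2) = 21 ways.
The remaining 5 must have no fixed point: D(5) = 44.
P = 21·44/5040 = 11/60.

11/60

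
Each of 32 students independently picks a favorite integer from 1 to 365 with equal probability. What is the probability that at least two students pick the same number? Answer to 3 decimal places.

It's easier to compute the probability that all 32 are distinct.
P(all distinct) = 365/365 · 364/365 · ··· · 334/365 ≈ 0.247.
So the probability of at least one match is 1 − 0.247 = 0.753.

0.753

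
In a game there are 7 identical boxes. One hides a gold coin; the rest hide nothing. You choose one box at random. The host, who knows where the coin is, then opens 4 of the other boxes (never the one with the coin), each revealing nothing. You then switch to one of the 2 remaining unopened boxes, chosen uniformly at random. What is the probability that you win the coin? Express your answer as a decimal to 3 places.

0.429

Your original box holds the coin with probability 1/7, so the other 6 collectively hold it with probability 6/7.
The host can always find 4 empty boxes to open, so the reveals don't change that 6/7; it is now spread over the 2 remaining unopened boxes.
P(win by switching) = (6/7) · (1/2) = 3/7 ≈ 0.429.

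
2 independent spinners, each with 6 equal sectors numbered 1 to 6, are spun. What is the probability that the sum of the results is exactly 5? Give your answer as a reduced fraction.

There are 6^2 = 36 equally likely outcomes.
The number of ordered 2-tuples from {1,…,6} summing to 5 is 4.
P(sum = 5) = 4/36 = 1/9.

1/9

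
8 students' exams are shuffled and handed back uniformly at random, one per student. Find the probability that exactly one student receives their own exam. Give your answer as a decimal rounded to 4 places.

Choose which one is fixed: C(8,1) = 8 ways.
The remaining 7 must have no fixed point: D(7) = 1854.
P = 8·1854/40320 = 103/280 ≈ 0.3679.

0.3679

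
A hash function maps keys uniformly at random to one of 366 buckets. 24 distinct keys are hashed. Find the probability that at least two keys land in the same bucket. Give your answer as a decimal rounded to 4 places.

0.5373

It's easier to compute the probability that all 24 are distinct.
P(all distinct) = 366/366 · 365/366 · ··· · 343/366 ≈ 0.4627.
So the probability of at least one match is 1 − 0.4627 = 0.5373.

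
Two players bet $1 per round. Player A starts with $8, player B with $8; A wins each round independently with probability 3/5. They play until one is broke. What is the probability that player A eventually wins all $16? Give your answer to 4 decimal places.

0.9624

Let r = q/p = (2/5)/(3/5) = 2/3. The recurrence P(i) = p·P(i+1) + q·P(i−1) with P(0)=0, P(16)=1 gives P(i) = (1 − r^i)/(1 − r^16).
P(8) = (1 − (2/3)^8) / (1 − (2/3)^16) = 6561/6817 ≈ 0.9624.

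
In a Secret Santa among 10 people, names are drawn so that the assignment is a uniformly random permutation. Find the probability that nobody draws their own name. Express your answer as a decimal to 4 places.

0.3679

This is the derangement probability: permutations of 10 with no fixed point.
D(10) = 10! · (1 − 1/1! + 1/2! − ··· + (−1)^10/10!) = 1334961.
P = 1334961/3628800 = 16481/44800 ≈ 0.3679.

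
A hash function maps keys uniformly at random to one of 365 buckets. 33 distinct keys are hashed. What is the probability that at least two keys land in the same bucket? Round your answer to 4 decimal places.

0.7750

It's easier to compute the probability that all 33 are distinct.
P(all distinct) = 365/365 · 364/365 · ··· · 333/365 ≈ 0.2250.
So the probability of at least one match is 1 − 0.2250 = 0.7750.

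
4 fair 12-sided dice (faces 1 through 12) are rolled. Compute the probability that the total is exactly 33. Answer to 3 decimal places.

There are 12^4 = 20736 equally likely outcomes.
The number of ordered 4-tuples from {1,…,12} summing to 33 is 736.
P(sum = 33) = 736/20736 = 23/648 ≈ 0.035.

0.035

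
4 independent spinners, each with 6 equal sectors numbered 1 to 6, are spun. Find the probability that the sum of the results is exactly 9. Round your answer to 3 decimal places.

0.043

There are 6^4 = 1296 equally likely outcomes.
The number of ordered 4-tuples from {1,…,6} summing to 9 is 56.
P(sum = 9) = 56/1296 = 7/162 ≈ 0.043.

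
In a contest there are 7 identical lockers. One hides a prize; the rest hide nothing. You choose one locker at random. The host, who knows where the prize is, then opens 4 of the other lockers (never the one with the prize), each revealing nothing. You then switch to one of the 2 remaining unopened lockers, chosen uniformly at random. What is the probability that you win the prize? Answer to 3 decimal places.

0.429

Your original locker holds the prize with probability 1/7, so the other 6 collectively hold it with probability 6/7.
The host can always find 4 empty lockers to open, so the reveals don't change that 6/7; it is now spread over the 2 remaining unopened lockers.
P(win by switching) = (6/7) · (1/2) = 3/7 ≈ 0.429.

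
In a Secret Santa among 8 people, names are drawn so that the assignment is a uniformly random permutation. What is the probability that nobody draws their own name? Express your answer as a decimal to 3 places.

This is the derangement probability: permutations of 8 with no fixed point.
D(8) = 8! · (1 − 1/1! + 1/2! − ··· + (−1)^8/8!) = 14833.
P = 14833/40320 = 2119/5760 ≈ 0.368.

0.368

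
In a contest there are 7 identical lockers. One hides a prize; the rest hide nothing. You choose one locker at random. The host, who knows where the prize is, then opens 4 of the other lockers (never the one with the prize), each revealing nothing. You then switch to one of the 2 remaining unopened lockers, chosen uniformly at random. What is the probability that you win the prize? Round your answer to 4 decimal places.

0.4286

Your original locker holds the prize with probability 1/7, so the other 6 collectively hold it with probability 6/7.
The host can always find 4 empty lockers to open, so the reveals don't change that 6/7; it is now spread over the 2 remaining unopened lockers.
P(win by switching) = (6/7) · (1/2) = 3/7 ≈ 0.4286.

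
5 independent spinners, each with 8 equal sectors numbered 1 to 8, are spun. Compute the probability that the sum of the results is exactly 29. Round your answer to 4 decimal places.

There are 8^5 = 32768 equally likely outcomes.
The number of ordered 5-tuples from {1,…,8} summing to 29 is 1190.
P(sum = 29) = 1190/32768 = 595/16384 ≈ 0.0363.

0.0363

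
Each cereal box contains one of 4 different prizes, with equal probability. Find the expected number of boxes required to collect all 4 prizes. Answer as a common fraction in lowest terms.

After i distinct types are collected, each trial gives a new one with probability (4−i)/4, so the expected wait for the next new type is 4/(4−i).
E = 4/4 + 4/3 + 4/2 + 4/1 = 25/3.

25/3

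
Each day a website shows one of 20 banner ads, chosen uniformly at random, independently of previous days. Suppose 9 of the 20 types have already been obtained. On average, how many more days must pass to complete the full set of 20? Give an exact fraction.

83711/1386

Starting from 9 distinct types, each trial gives a new one with probability (20−i)/20 when i types are held, so the wait for the next new type is 20/(20−i).
E = 20/11 + 20/10 + 20/9 + 20/8 + 20/7 + 20/6 + 20/5 + 20/4 + 20/3 + 20/2 + 20/1 = 83711/1386.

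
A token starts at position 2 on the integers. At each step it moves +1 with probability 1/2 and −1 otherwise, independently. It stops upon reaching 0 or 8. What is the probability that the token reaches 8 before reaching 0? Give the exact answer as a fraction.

With a fair step, P(i) = ½P(i−1) + ½P(i+1) with P(0)=0, P(8)=1 has the linear solution P(i) = i/8.
P(2) = 2/8 = 1/4.

1/4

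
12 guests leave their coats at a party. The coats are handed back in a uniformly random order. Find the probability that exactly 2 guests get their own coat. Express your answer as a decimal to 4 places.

Choose which 2 of the 12 are fixed: C(12,2) = 66 ways.
The remaining 10 must have no fixed point: D(10) = 1334961.
P = 66·1334961/479001600 = 16481/89600 ≈ 0.1839.

0.1839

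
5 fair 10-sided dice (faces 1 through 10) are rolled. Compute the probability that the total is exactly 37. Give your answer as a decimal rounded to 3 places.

0.022

There are 10^5 = 100000 equally likely outcomes.
The number of ordered 5-tuples from {1,…,10} summing to 37 is 2205.
P(sum = 37) = 2205/100000 = 441/20000 ≈ 0.022.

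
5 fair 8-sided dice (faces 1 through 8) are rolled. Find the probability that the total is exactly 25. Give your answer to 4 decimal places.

There are 8^5 = 32768 equally likely outcomes.
The number of ordered 5-tuples from {1,…,8} summing to 25 is 2226.
P(sum = 25) = 2226/32768 = 1113/16384 ≈ 0.0679.

0.0679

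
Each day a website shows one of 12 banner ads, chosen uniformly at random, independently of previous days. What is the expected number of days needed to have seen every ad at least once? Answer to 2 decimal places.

After i distinct types are collected, each trial gives a new one with probability (12−i)/12, so the expected wait for the next new type is 12/(12−i).
E = 12/12 + 12/11 + 12/10 + 12/9 + 12/8 + 12/7 + 12/6 + 12/5 + 12/4 + 12/3 + 12/2 + 12/1 = 86021/2310 ≈ 37.24.

37.24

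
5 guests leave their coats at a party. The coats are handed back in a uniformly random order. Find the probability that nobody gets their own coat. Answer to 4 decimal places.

This is the derangement probability: permutations of 5 with no fixed point.
D(5) = 5! · (1 − 1/1! + 1/2! − ··· + (−1)^5/5!) = 44.
P = 44/120 = 11/30 ≈ 0.3667.

0.3667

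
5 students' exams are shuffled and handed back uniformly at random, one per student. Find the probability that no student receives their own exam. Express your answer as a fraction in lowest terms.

11/30

This is the derangement probability: permutations of 5 with no fixed point.
D(5) = 5! · (1 − 1/1! + 1/2! − ··· + (−1)^5/5!) = 44.
P = 44/120 = 11/30.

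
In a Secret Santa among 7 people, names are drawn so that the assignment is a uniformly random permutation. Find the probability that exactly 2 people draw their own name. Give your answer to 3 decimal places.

Choose which 2 of the 7 are fixed: C(7,2) = 21 ways.
The remaining 5 must have no fixed point: D(5) = 44.
P = 21·44/5040 = 11/60 ≈ 0.183.

0.183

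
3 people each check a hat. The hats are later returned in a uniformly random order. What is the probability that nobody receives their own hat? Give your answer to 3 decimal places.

This is the derangement probability: permutations of 3 with no fixed point.
D(3) = 3! · (1 − 1/1! + 1/2! − ··· + (−1)^3/3!) = 2.
P = 2/6 = 1/3 ≈ 0.333.

0.333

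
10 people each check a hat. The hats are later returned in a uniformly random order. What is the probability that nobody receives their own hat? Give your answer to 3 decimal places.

This is the derangement probability: permutations of 10 with no fixed point.
D(10) = 10! · (1 − 1/1! + 1/2! − ··· + (−1)^10/10!) = 1334961.
P = 1334961/3628800 = 16481/44800 ≈ 0.368.

0.368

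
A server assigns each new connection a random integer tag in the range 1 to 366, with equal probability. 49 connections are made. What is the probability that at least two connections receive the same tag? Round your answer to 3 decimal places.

0.965

It's easier to compute the probability that all 49 are distinct.
P(all distinct) = 366/366 · 365/366 · ··· · 318/366 ≈ 0.035.
So the probability of at least one match is 1 − 0.035 = 0.965.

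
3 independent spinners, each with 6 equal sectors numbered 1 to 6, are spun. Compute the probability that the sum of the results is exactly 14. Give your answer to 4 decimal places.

There are 6^3 = 216 equally likely outcomes.
The number of ordered 3-tuples from {1,…,6} summing to 14 is 15.
P(sum = 14) = 15/216 = 5/72 ≈ 0.0694.

0.0694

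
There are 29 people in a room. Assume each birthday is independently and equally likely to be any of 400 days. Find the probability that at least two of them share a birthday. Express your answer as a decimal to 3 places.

It's easier to compute the probability that all 29 are distinct.
P(all distinct) = 400/400 · 399/400 · ··· · 372/400 ≈ 0.353.
So the probability of at least one match is 1 − 0.353 = 0.647.

0.647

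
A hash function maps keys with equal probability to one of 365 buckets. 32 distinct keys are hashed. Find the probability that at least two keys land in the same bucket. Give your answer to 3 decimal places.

It's easier to compute the probability that all 32 are distinct.
P(all distinct) = 365/365 · 364/365 · ··· · 334/365 ≈ 0.247.
So the probability of at least one match is 1 − 0.247 = 0.753.

0.753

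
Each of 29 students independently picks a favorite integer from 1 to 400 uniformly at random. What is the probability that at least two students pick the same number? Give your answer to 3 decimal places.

0.647

It's easier to compute the probability that all 29 are distinct.
P(all distinct) = 400/400 · 399/400 · ··· · 372/400 ≈ 0.353.
So the probability of at least one match is 1 − 0.353 = 0.647.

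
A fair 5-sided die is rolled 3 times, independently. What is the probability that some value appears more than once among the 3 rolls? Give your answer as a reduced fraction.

13/25

P(all 3 different) = 5/5 · 4/5 · ··· · 3/5 = 12/25.
P(at least two equal) = 1 − 12/25 = 13/25.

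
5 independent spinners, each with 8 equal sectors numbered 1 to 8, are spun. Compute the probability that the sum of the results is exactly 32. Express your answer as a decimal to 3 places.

0.015

There are 8^5 = 32768 equally likely outcomes.
The number of ordered 5-tuples from {1,…,8} summing to 32 is 490.
P(sum = 32) = 490/32768 = 245/16384 ≈ 0.015.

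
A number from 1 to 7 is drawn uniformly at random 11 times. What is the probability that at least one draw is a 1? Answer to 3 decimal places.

P(no draw is a 1) = (6/7)^11 ≈ 0.183.
P(at least one) = 1 − 0.183 = 0.817.

0.817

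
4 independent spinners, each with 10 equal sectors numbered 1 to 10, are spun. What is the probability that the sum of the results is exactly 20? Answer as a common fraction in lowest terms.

633/10000

There are 10^4 = 10000 equally likely outcomes.
The number of ordered 4-tuples from {1,…,10} summing to 20 is 633.
P(sum = 20) = 633/10000.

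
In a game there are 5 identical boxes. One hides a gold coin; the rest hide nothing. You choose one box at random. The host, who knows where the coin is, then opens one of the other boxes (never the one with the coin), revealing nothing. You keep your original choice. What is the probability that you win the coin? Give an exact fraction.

The host can always open an empty box regardless of your choice, so this gives no information about your original box.
P(win by staying) = 1/5.

1/5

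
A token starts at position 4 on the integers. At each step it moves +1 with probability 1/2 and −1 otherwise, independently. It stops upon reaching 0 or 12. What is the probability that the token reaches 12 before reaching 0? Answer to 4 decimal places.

With a fair step, P(i) = ½P(i−1) + ½P(i+1) with P(0)=0, P(12)=1 has the linear solution P(i) = i/12.
P(4) = 4/12 = 1/3 ≈ 0.3333.

0.3333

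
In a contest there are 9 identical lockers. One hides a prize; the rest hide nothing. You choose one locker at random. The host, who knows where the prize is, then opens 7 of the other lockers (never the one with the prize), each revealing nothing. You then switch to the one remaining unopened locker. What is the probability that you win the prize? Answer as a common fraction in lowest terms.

8/9

Your original locker holds the prize with probability 1/9, so the other 8 collectively hold it with probability 8/9.
The host can always find 7 empty lockers to open, so the reveals don't change that 8/9; it is now spread over the 1 remaining unopened locker.
P(win by switching) = (8/9) · (1/1) = 8/9.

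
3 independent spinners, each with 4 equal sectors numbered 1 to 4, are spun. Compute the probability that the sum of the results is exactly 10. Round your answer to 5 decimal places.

There are 4^3 = 64 equally likely outcomes.
The number of ordered 3-tuples from {1,…,4} summing to 10 is 6.
P(sum = 10) = 6/64 = 3/32 ≈ 0.09375.

0.09375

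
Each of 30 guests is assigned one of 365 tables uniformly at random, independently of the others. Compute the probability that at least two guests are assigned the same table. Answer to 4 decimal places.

0.7063

It's easier to compute the probability that all 30 are distinct.
P(all distinct) = 365/365 · 364/365 · ··· · 336/365 ≈ 0.2937.
So the probability of at least one match is 1 − 0.2937 = 0.7063.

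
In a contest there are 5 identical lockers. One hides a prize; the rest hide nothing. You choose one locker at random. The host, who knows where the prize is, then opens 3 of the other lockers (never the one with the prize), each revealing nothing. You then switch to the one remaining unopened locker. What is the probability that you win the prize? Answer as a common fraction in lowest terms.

4/5

Your original locker holds the prize with probability 1/5, so the other 4 collectively hold it with probability 4/5.
The host can always find 3 empty lockers to open, so the reveals don't change that 4/5; it is now spread over the 1 remaining unopened locker.
P(win by switching) = (4/5) · (1/1) = 4/5.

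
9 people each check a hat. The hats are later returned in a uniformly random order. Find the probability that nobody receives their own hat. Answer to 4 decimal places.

This is the derangement probability: permutations of 9 with no fixed point.
D(9) = 9! · (1 − 1/1! + 1/2! − ··· + (−1)^9/9!) = 133496.
P = 133496/362880 = 16687/45360 ≈ 0.3679.

0.3679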